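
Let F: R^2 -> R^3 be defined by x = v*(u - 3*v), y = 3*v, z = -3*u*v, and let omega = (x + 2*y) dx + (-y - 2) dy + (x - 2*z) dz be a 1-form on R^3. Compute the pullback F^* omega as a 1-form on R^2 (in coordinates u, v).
F^* omega = (v^2*(-20*u + 6*v + 6)) du + (-20*u^2*v + 6*u*v + 18*v^3 - 36*v^2 - 9*v - 6) dv

Using F^*(f dg) = (f ∘ F) d(g ∘ F), substitute each coordinate x_i by F_i(u, v) in f_i, and replace dx_i by d F_i = (∂F_i/∂u) du + (∂F_i/∂v) dv.
  For the x component: f_1(F) = v*(u - 3*v + 6); d F_1 = (v) du + (u - 6*v) dv
  For the y component: f_2(F) = -3*v - 2; d F_2 = (0) du + (3) dv
  For the z component: f_3(F) = v*(7*u - 3*v); d F_3 = (-3*v) du + (-3*u) dv
Combining and collecting du, dv coefficients:
  coeff of du: v^2*(-20*u + 6*v + 6)
  coeff of dv: -20*u^2*v + 6*u*v + 18*v^3 - 36*v^2 - 9*v - 6
F^* omega = (v^2*(-20*u + 6*v + 6)) du + (-20*u^2*v + 6*u*v + 18*v^3 - 36*v^2 - 9*v - 6) dv.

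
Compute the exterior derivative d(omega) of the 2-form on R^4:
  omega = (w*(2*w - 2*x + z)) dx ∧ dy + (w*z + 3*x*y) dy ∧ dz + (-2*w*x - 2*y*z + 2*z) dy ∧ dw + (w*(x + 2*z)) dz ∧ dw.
d(omega) = (w + 3*y) dx ∧ dy ∧ dz + (2*w - 2*x + z) dx ∧ dy ∧ dw + (2*y + z - 2) dy ∧ dz ∧ dw + (w) dx ∧ dz ∧ dw

For a 2-form omega = sum_{i<j} g_{ij} dx_i ∧ dx_j, the exterior derivative is
  d(omega) = sum_{i<j} d(g_{ij}) ∧ dx_i ∧ dx_j = sum_{i<j, k} (∂g_{ij}/∂x_k) dx_k ∧ dx_i ∧ dx_j.
Expand each term, using dx_k ∧ dx_i ∧ dx_j = sgn(permutation) dx_{(a)} ∧ dx_{(b)} ∧ dx_{(c)} with (a < b < c) sorted:
  d(w*(2*w - 2*x + z)) includes (∂/∂z)(w*(2*w - 2*x + z)) dz = (w) dz, which multiplied by dx ∧ dy gives (w) dx ∧ dy ∧ dz
  d(w*(2*w - 2*x + z)) includes (∂/∂w)(w*(2*w - 2*x + z)) dw = (4*w - 2*x + z) dw, which multiplied by dx ∧ dy gives (4*w - 2*x + z) dx ∧ dy ∧ dw
  d(w*z + 3*x*y) includes (∂/∂x)(w*z + 3*x*y) dx = (3*y) dx, which multiplied by dy ∧ dz gives (3*y) dx ∧ dy ∧ dz
  d(w*z + 3*x*y) includes (∂/∂w)(w*z + 3*x*y) dw = (z) dw, which multiplied by dy ∧ dz gives (z) dy ∧ dz ∧ dw
  d(-2*w*x - 2*y*z + 2*z) includes (∂/∂x)(-2*w*x - 2*y*z + 2*z) dx = (-2*w) dx, which multiplied by dy ∧ dw gives (-2*w) dx ∧ dy ∧ dw
  d(-2*w*x - 2*y*z + 2*z) includes (∂/∂z)(-2*w*x - 2*y*z + 2*z) dz = (2 - 2*y) dz, which multiplied by dy ∧ dw gives (2*y - 2) dy ∧ dz ∧ dw
  d(w*(x + 2*z)) includes (∂/∂x)(w*(x + 2*z)) dx = (w) dx, which multiplied by dz ∧ dw gives (w) dx ∧ dz ∧ dw
Collecting like 3-forms: d(omega) = (w + 3*y) dx ∧ dy ∧ dz + (2*w - 2*x + z) dx ∧ dy ∧ dw + (2*y + z - 2) dy ∧ dz ∧ dw + (w) dx ∧ dz ∧ dw.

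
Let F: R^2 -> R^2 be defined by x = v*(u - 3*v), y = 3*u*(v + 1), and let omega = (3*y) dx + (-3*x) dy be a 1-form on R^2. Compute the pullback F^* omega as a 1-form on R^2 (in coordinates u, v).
F^* omega = (27*v^2*(v + 1)) du + (9*u*(u - 3*v^2 - 6*v)) dv

Using F^*(f dg) = (f ∘ F) d(g ∘ F), substitute each coordinate x_i by F_i(u, v) in f_i, and replace dx_i by d F_i = (∂F_i/∂u) du + (∂F_i/∂v) dv.
  For the x component: f_1(F) = 9*u*(v + 1); d F_1 = (v) du + (u - 6*v) dv
  For the y component: f_2(F) = 3*v*(-u + 3*v); d F_2 = (3*v + 3) du + (3*u) dv
Combining and collecting du, dv coefficients:
  coeff of du: 27*v^2*(v + 1)
  coeff of dv: 9*u*(u - 3*v^2 - 6*v)
F^* omega = (27*v^2*(v + 1)) du + (9*u*(u - 3*v^2 - 6*v)) dv.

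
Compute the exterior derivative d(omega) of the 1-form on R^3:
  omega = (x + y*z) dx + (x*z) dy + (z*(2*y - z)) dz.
d(omega) = (-y) dx ∧ dz + (-x + 2*z) dy ∧ dz

For a 1-form omega = sum_i f_i dx_i, the exterior derivative is
  d(omega) = sum_{i < j} (∂f_j/∂x_i - ∂f_i/∂x_j) dx_i ∧ dx_j.
  coefficient of dx ∧ dz: ∂f_3/∂x - ∂f_1/∂z = ∂(z*(2*y - z))/∂x - ∂(x + y*z)/∂z = -y
  coefficient of dy ∧ dz: ∂f_3/∂y - ∂f_2/∂z = ∂(z*(2*y - z))/∂y - ∂(x*z)/∂z = -x + 2*z
Assembling: d(omega) = (-y) dx ∧ dz + (-x + 2*z) dy ∧ dz.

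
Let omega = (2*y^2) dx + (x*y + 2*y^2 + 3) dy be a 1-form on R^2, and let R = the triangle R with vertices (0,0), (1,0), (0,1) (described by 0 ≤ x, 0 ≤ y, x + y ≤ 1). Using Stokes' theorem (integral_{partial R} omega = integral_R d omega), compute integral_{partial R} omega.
integral_(partial R) omega = -1/2

Stokes: integral_partial_R omega = integral_R d omega with d omega = (∂Q/∂x - ∂P/∂y) dx ∧ dy.
  ∂Q/∂x = y
  ∂P/∂y = 4*y
  integrand = ∂Q/∂x - ∂P/∂y = -3*y.
Integrating over R: integral_0^1 integral_0^{1-x} (-3*y) dy dx = -1/2.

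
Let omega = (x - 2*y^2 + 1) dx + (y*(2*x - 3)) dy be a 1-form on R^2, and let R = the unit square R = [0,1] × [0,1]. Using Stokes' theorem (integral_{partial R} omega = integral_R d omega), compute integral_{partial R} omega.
integral_(partial R) omega = 3

Stokes: integral_partial_R omega = integral_R d omega with d omega = (∂Q/∂x - ∂P/∂y) dx ∧ dy.
  ∂Q/∂x = 2*y
  ∂P/∂y = -4*y
  integrand = ∂Q/∂x - ∂P/∂y = 6*y.
Integrating over R: integral_0^1 integral_0^1 (6*y) dx dy = 3.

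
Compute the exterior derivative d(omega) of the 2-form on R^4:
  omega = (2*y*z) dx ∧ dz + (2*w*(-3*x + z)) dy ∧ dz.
d(omega) = (-6*w - 2*z) dx ∧ dy ∧ dz + (-6*x + 2*z) dy ∧ dz ∧ dw

For a 2-form omega = sum_{i<j} g_{ij} dx_i ∧ dx_j, the exterior derivative is
  d(omega) = sum_{i<j} d(g_{ij}) ∧ dx_i ∧ dx_j = sum_{i<j, k} (∂g_{ij}/∂x_k) dx_k ∧ dx_i ∧ dx_j.
Expand each term, using dx_k ∧ dx_i ∧ dx_j = sgn(permutation) dx_{(a)} ∧ dx_{(b)} ∧ dx_{(c)} with (a < b < c) sorted:
  d(2*y*z) includes (∂/∂y)(2*y*z) dy = (2*z) dy, which multiplied by dx ∧ dz gives (-2*z) dx ∧ dy ∧ dz
  d(2*w*(-3*x + z)) includes (∂/∂x)(2*w*(-3*x + z)) dx = (-6*w) dx, which multiplied by dy ∧ dz gives (-6*w) dx ∧ dy ∧ dz
  d(2*w*(-3*x + z)) includes (∂/∂w)(2*w*(-3*x + z)) dw = (-6*x + 2*z) dw, which multiplied by dy ∧ dz gives (-6*x + 2*z) dy ∧ dz ∧ dw
Collecting like 3-forms: d(omega) = (-6*w - 2*z) dx ∧ dy ∧ dz + (-6*x + 2*z) dy ∧ dz ∧ dw.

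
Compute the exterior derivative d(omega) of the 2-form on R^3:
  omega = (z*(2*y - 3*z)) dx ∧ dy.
d(omega) = (2*y - 6*z) dx ∧ dy ∧ dz

For a 2-form omega = sum_{i<j} g_{ij} dx_i ∧ dx_j, the exterior derivative is
  d(omega) = sum_{i<j} d(g_{ij}) ∧ dx_i ∧ dx_j = sum_{i<j, k} (∂g_{ij}/∂x_k) dx_k ∧ dx_i ∧ dx_j.
Expand each term, using dx_k ∧ dx_i ∧ dx_j = sgn(permutation) dx_{(a)} ∧ dx_{(b)} ∧ dx_{(c)} with (a < b < c) sorted:
  d(z*(2*y - 3*z)) includes (∂/∂z)(z*(2*y - 3*z)) dz = (2*y - 6*z) dz, which multiplied by dx ∧ dy gives (2*y - 6*z) dx ∧ dy ∧ dz
Collecting like 3-forms: d(omega) = (2*y - 6*z) dx ∧ dy ∧ dz.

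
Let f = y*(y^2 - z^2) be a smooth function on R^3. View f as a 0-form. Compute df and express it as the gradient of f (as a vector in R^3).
df = (0) dx + (3*y^2 - z^2) dy + (-2*y*z) dz; grad f = (0, 3*y^2 - z^2, -2*y*z)

For a 0-form f, d f = (∂f/∂x) dx + (∂f/∂y) dy + (∂f/∂z) dz. The components of the vector representation are exactly the entries of grad f in Cartesian coordinates:
  ∂f/∂x = 0
  ∂f/∂y = 3*y^2 - z^2
  ∂f/∂z = -2*y*z.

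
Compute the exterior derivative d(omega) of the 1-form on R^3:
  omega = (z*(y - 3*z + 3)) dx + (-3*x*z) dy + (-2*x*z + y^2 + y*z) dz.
d(omega) = (-4*z) dx ∧ dy + (-y + 4*z - 3) dx ∧ dz + (3*x + 2*y + z) dy ∧ dz

For a 1-form omega = sum_i f_i dx_i, the exterior derivative is
  d(omega) = sum_{i < j} (∂f_j/∂x_i - ∂f_i/∂x_j) dx_i ∧ dx_j.
  coefficient of dx ∧ dy: ∂f_2/∂x - ∂f_1/∂y = ∂(-3*x*z)/∂x - ∂(z*(y - 3*z + 3))/∂y = -4*z
  coefficient of dx ∧ dz: ∂f_3/∂x - ∂f_1/∂z = ∂(-2*x*z + y^2 + y*z)/∂x - ∂(z*(y - 3*z + 3))/∂z = -y + 4*z - 3
  coefficient of dy ∧ dz: ∂f_3/∂y - ∂f_2/∂z = ∂(-2*x*z + y^2 + y*z)/∂y - ∂(-3*x*z)/∂z = 3*x + 2*y + z
Assembling: d(omega) = (-4*z) dx ∧ dy + (-y + 4*z - 3) dx ∧ dz + (3*x + 2*y + z) dy ∧ dz.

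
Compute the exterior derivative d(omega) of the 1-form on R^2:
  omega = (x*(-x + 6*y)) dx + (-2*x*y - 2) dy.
d(omega) = (-6*x - 2*y) dx ∧ dy

For a 1-form omega = sum_i f_i dx_i, the exterior derivative is
  d(omega) = sum_{i < j} (∂f_j/∂x_i - ∂f_i/∂x_j) dx_i ∧ dx_j.
  coefficient of dx ∧ dy: ∂f_2/∂x - ∂f_1/∂y = ∂(-2*x*y - 2)/∂x - ∂(x*(-x + 6*y))/∂y = -6*x - 2*y
Assembling: d(omega) = (-6*x - 2*y) dx ∧ dy.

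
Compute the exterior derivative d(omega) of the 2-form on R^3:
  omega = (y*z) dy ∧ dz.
d(omega) = 0

For a 2-form omega = sum_{i<j} g_{ij} dx_i ∧ dx_j, the exterior derivative is
  d(omega) = sum_{i<j} d(g_{ij}) ∧ dx_i ∧ dx_j = sum_{i<j, k} (∂g_{ij}/∂x_k) dx_k ∧ dx_i ∧ dx_j.
Expand each term, using dx_k ∧ dx_i ∧ dx_j = sgn(permutation) dx_{(a)} ∧ dx_{(b)} ∧ dx_{(c)} with (a < b < c) sorted:

Collecting like 3-forms: d(omega) = 0.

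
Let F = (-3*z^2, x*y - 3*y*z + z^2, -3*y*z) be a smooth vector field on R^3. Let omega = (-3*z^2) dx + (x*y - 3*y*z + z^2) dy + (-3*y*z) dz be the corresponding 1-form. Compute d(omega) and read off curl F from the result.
d(omega) = (3*y - 5*z) dy ∧ dz + (-6*z) dz ∧ dx + (y) dx ∧ dy; curl F = (3*y - 5*z, -6*z, y)

d omega = sum_{i<j} (∂f_j/∂x_i - ∂f_i/∂x_j) dx_i ∧ dx_j. Under the identification (dy ∧ dz, dz ∧ dx, dx ∧ dy) ↔ (e_x, e_y, e_z), the coefficients are exactly the components of curl F. Compute:
  ∂R/∂y - ∂Q/∂z = (-3*z) - (-3*y + 2*z) = 3*y - 5*z
  ∂P/∂z - ∂R/∂x = (-6*z) - (0) = -6*z
  ∂Q/∂x - ∂P/∂y = (y) - (0) = y.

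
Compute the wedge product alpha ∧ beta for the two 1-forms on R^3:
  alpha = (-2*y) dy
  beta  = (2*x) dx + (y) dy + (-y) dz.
alpha ∧ beta = (4*x*y) dx ∧ dy + (2*y^2) dy ∧ dz

Distribute the wedge, using dx_i ∧ dx_j = -dx_j ∧ dx_i and dx_i ∧ dx_i = 0. For each pair (i, j) with i < j, the coefficient of dx_i ∧ dx_j in alpha ∧ beta is (alpha_i * beta_j - alpha_j * beta_i). Collecting: alpha ∧ beta = (4*x*y) dx ∧ dy + (2*y^2) dy ∧ dz.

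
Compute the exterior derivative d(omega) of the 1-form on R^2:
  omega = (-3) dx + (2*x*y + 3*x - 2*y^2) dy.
d(omega) = (2*y + 3) dx ∧ dy

For a 1-form omega = sum_i f_i dx_i, the exterior derivative is
  d(omega) = sum_{i < j} (∂f_j/∂x_i - ∂f_i/∂x_j) dx_i ∧ dx_j.
  coefficient of dx ∧ dy: ∂f_2/∂x - ∂f_1/∂y = ∂(2*x*y + 3*x - 2*y^2)/∂x - ∂(-3)/∂y = 2*y + 3
Assembling: d(omega) = (2*y + 3) dx ∧ dy.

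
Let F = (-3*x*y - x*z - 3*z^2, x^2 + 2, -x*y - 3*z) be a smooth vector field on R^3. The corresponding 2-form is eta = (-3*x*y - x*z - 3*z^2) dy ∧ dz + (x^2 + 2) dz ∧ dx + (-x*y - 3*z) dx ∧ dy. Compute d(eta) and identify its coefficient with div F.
d(eta) = (-3*y - z - 3) dx ∧ dy ∧ dz; div F = -3*y - z - 3

For a 2-form in R^3 of the form above, applying d gives a 3-form with coefficient ∂P/∂x + ∂Q/∂y + ∂R/∂z:
  ∂P/∂x = -3*y - z
  ∂Q/∂y = 0
  ∂R/∂z = -3
Sum = -3*y - z - 3, which is exactly div F.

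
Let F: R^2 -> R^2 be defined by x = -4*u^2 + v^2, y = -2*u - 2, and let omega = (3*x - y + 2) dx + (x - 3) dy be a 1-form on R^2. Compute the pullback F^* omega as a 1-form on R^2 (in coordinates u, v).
F^* omega = (96*u^3 - 8*u^2 - 24*u*v^2 - 32*u - 2*v^2 + 6) du + (2*v*(-12*u^2 + 2*u + 3*v^2 + 4)) dv

Using F^*(f dg) = (f ∘ F) d(g ∘ F), substitute each coordinate x_i by F_i(u, v) in f_i, and replace dx_i by d F_i = (∂F_i/∂u) du + (∂F_i/∂v) dv.
  For the x component: f_1(F) = -12*u^2 + 2*u + 3*v^2 + 4; d F_1 = (-8*u) du + (2*v) dv
  For the y component: f_2(F) = -4*u^2 + v^2 - 3; d F_2 = (-2) du + (0) dv
Combining and collecting du, dv coefficients:
  coeff of du: 96*u^3 - 8*u^2 - 24*u*v^2 - 32*u - 2*v^2 + 6
  coeff of dv: 2*v*(-12*u^2 + 2*u + 3*v^2 + 4)
F^* omega = (96*u^3 - 8*u^2 - 24*u*v^2 - 32*u - 2*v^2 + 6) du + (2*v*(-12*u^2 + 2*u + 3*v^2 + 4)) dv.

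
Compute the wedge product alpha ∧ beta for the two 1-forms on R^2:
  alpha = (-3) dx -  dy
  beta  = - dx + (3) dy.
alpha ∧ beta = (-10) dx ∧ dy

Distribute the wedge, using dx_i ∧ dx_j = -dx_j ∧ dx_i and dx_i ∧ dx_i = 0. For each pair (i, j) with i < j, the coefficient of dx_i ∧ dx_j in alpha ∧ beta is (alpha_i * beta_j - alpha_j * beta_i). Collecting: alpha ∧ beta = (-10) dx ∧ dy.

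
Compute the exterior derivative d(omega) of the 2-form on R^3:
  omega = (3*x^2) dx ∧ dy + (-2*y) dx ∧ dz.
d(omega) = (2) dx ∧ dy ∧ dz

For a 2-form omega = sum_{i<j} g_{ij} dx_i ∧ dx_j, the exterior derivative is
  d(omega) = sum_{i<j} d(g_{ij}) ∧ dx_i ∧ dx_j = sum_{i<j, k} (∂g_{ij}/∂x_k) dx_k ∧ dx_i ∧ dx_j.
Expand each term, using dx_k ∧ dx_i ∧ dx_j = sgn(permutation) dx_{(a)} ∧ dx_{(b)} ∧ dx_{(c)} with (a < b < c) sorted:
  d(-2*y) includes (∂/∂y)(-2*y) dy = (-2) dy, which multiplied by dx ∧ dz gives (2) dx ∧ dy ∧ dz
Collecting like 3-forms: d(omega) = (2) dx ∧ dy ∧ dz.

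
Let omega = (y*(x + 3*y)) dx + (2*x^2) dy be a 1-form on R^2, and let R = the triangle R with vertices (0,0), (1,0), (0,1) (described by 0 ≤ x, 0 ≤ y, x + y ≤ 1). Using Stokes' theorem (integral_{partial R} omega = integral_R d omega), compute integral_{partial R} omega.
integral_(partial R) omega = -1/2

Stokes: integral_partial_R omega = integral_R d omega with d omega = (∂Q/∂x - ∂P/∂y) dx ∧ dy.
  ∂Q/∂x = 4*x
  ∂P/∂y = x + 6*y
  integrand = ∂Q/∂x - ∂P/∂y = 3*x - 6*y.
Integrating over R: integral_0^1 integral_0^{1-x} (3*x - 6*y) dy dx = -1/2.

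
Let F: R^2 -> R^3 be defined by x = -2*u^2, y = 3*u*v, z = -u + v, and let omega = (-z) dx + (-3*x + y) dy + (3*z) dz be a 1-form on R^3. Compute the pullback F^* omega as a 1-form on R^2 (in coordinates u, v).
F^* omega = (18*u^2*v - 4*u^2 + 9*u*v^2 + 4*u*v + 3*u - 3*v) du + (18*u^3 + 9*u^2*v - 3*u + 3*v) dv

Using F^*(f dg) = (f ∘ F) d(g ∘ F), substitute each coordinate x_i by F_i(u, v) in f_i, and replace dx_i by d F_i = (∂F_i/∂u) du + (∂F_i/∂v) dv.
  For the x component: f_1(F) = u - v; d F_1 = (-4*u) du + (0) dv
  For the y component: f_2(F) = 3*u*(2*u + v); d F_2 = (3*v) du + (3*u) dv
  For the z component: f_3(F) = -3*u + 3*v; d F_3 = (-1) du + (1) dv
Combining and collecting du, dv coefficients:
  coeff of du: 18*u^2*v - 4*u^2 + 9*u*v^2 + 4*u*v + 3*u - 3*v
  coeff of dv: 18*u^3 + 9*u^2*v - 3*u + 3*v
F^* omega = (18*u^2*v - 4*u^2 + 9*u*v^2 + 4*u*v + 3*u - 3*v) du + (18*u^3 + 9*u^2*v - 3*u + 3*v) dv.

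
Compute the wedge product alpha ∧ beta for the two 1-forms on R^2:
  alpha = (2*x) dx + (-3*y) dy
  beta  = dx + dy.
alpha ∧ beta = (2*x + 3*y) dx ∧ dy

Distribute the wedge, using dx_i ∧ dx_j = -dx_j ∧ dx_i and dx_i ∧ dx_i = 0. For each pair (i, j) with i < j, the coefficient of dx_i ∧ dx_j in alpha ∧ beta is (alpha_i * beta_j - alpha_j * beta_i). Collecting: alpha ∧ beta = (2*x + 3*y) dx ∧ dy.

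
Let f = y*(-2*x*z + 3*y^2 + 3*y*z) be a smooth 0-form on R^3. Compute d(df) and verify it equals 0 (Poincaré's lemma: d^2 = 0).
d(df) = 0

Step 1: df = sum_i (∂f/∂x_i) dx_i = (-2*y*z) dx + (-2*x*z + 9*y^2 + 6*y*z) dy + (y*(-2*x + 3*y)) dz.
Step 2: Apply d again. Using the 1-form formula, the coefficient of dx ∧ dy in d(df) is ∂^2 f/∂x ∂y - ∂^2 f/∂y ∂x = (-2*z) - (-2*z) = 0 (equality of mixed partials for smooth f).
Similarly for dx ∧ dz and dy ∧ dz — all coefficients vanish. So d(df) = 0.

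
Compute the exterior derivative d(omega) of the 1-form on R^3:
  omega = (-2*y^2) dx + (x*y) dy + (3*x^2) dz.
d(omega) = (5*y) dx ∧ dy + (6*x) dx ∧ dz

For a 1-form omega = sum_i f_i dx_i, the exterior derivative is
  d(omega) = sum_{i < j} (∂f_j/∂x_i - ∂f_i/∂x_j) dx_i ∧ dx_j.
  coefficient of dx ∧ dy: ∂f_2/∂x - ∂f_1/∂y = ∂(x*y)/∂x - ∂(-2*y^2)/∂y = 5*y
  coefficient of dx ∧ dz: ∂f_3/∂x - ∂f_1/∂z = ∂(3*x^2)/∂x - ∂(-2*y^2)/∂z = 6*x
Assembling: d(omega) = (5*y) dx ∧ dy + (6*x) dx ∧ dz.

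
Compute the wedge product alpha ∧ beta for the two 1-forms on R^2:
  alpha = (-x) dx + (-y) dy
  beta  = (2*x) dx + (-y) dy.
alpha ∧ beta = (3*x*y) dx ∧ dy

Distribute the wedge, using dx_i ∧ dx_j = -dx_j ∧ dx_i and dx_i ∧ dx_i = 0. For each pair (i, j) with i < j, the coefficient of dx_i ∧ dx_j in alpha ∧ beta is (alpha_i * beta_j - alpha_j * beta_i). Collecting: alpha ∧ beta = (3*x*y) dx ∧ dy.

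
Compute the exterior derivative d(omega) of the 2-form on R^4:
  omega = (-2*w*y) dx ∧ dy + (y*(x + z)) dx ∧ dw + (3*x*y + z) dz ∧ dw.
d(omega) = (-x - 2*y - z) dx ∧ dy ∧ dw + (2*y) dx ∧ dz ∧ dw + (3*x) dy ∧ dz ∧ dw

For a 2-form omega = sum_{i<j} g_{ij} dx_i ∧ dx_j, the exterior derivative is
  d(omega) = sum_{i<j} d(g_{ij}) ∧ dx_i ∧ dx_j = sum_{i<j, k} (∂g_{ij}/∂x_k) dx_k ∧ dx_i ∧ dx_j.
Expand each term, using dx_k ∧ dx_i ∧ dx_j = sgn(permutation) dx_{(a)} ∧ dx_{(b)} ∧ dx_{(c)} with (a < b < c) sorted:
  d(-2*w*y) includes (∂/∂w)(-2*w*y) dw = (-2*y) dw, which multiplied by dx ∧ dy gives (-2*y) dx ∧ dy ∧ dw
  d(y*(x + z)) includes (∂/∂y)(y*(x + z)) dy = (x + z) dy, which multiplied by dx ∧ dw gives (-x - z) dx ∧ dy ∧ dw
  d(y*(x + z)) includes (∂/∂z)(y*(x + z)) dz = (y) dz, which multiplied by dx ∧ dw gives (-y) dx ∧ dz ∧ dw
  d(3*x*y + z) includes (∂/∂x)(3*x*y + z) dx = (3*y) dx, which multiplied by dz ∧ dw gives (3*y) dx ∧ dz ∧ dw
  d(3*x*y + z) includes (∂/∂y)(3*x*y + z) dy = (3*x) dy, which multiplied by dz ∧ dw gives (3*x) dy ∧ dz ∧ dw
Collecting like 3-forms: d(omega) = (-x - 2*y - z) dx ∧ dy ∧ dw + (2*y) dx ∧ dz ∧ dw + (3*x) dy ∧ dz ∧ dw.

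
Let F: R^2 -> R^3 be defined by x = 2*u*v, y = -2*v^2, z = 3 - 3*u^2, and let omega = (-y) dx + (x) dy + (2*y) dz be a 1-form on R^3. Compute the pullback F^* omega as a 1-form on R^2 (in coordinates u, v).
F^* omega = (4*v^2*(6*u + v)) du + (-4*u*v^2) dv

Using F^*(f dg) = (f ∘ F) d(g ∘ F), substitute each coordinate x_i by F_i(u, v) in f_i, and replace dx_i by d F_i = (∂F_i/∂u) du + (∂F_i/∂v) dv.
  For the x component: f_1(F) = 2*v^2; d F_1 = (2*v) du + (2*u) dv
  For the y component: f_2(F) = 2*u*v; d F_2 = (0) du + (-4*v) dv
  For the z component: f_3(F) = -4*v^2; d F_3 = (-6*u) du + (0) dv
Combining and collecting du, dv coefficients:
  coeff of du: 4*v^2*(6*u + v)
  coeff of dv: -4*u*v^2
F^* omega = (4*v^2*(6*u + v)) du + (-4*u*v^2) dv.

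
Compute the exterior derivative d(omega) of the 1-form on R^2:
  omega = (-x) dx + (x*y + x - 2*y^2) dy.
d(omega) = (y + 1) dx ∧ dy

For a 1-form omega = sum_i f_i dx_i, the exterior derivative is
  d(omega) = sum_{i < j} (∂f_j/∂x_i - ∂f_i/∂x_j) dx_i ∧ dx_j.
  coefficient of dx ∧ dy: ∂f_2/∂x - ∂f_1/∂y = ∂(x*y + x - 2*y^2)/∂x - ∂(-x)/∂y = y + 1
Assembling: d(omega) = (y + 1) dx ∧ dy.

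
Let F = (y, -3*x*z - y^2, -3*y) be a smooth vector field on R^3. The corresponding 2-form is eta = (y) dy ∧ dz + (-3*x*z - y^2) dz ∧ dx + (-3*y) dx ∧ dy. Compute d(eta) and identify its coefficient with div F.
d(eta) = (-2*y) dx ∧ dy ∧ dz; div F = -2*y

For a 2-form in R^3 of the form above, applying d gives a 3-form with coefficient ∂P/∂x + ∂Q/∂y + ∂R/∂z:
  ∂P/∂x = 0
  ∂Q/∂y = -2*y
  ∂R/∂z = 0
Sum = -2*y, which is exactly div F.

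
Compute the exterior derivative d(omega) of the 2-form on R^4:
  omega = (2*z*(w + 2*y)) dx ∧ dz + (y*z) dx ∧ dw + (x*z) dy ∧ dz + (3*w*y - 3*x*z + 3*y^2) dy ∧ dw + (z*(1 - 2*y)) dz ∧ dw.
d(omega) = (-3*z) dx ∧ dy ∧ dz + (-y + 2*z) dx ∧ dz ∧ dw + (-4*z) dx ∧ dy ∧ dw + (3*x - 2*z) dy ∧ dz ∧ dw

For a 2-form omega = sum_{i<j} g_{ij} dx_i ∧ dx_j, the exterior derivative is
  d(omega) = sum_{i<j} d(g_{ij}) ∧ dx_i ∧ dx_j = sum_{i<j, k} (∂g_{ij}/∂x_k) dx_k ∧ dx_i ∧ dx_j.
Expand each term, using dx_k ∧ dx_i ∧ dx_j = sgn(permutation) dx_{(a)} ∧ dx_{(b)} ∧ dx_{(c)} with (a < b < c) sorted:
  d(2*z*(w + 2*y)) includes (∂/∂y)(2*z*(w + 2*y)) dy = (4*z) dy, which multiplied by dx ∧ dz gives (-4*z) dx ∧ dy ∧ dz
  d(2*z*(w + 2*y)) includes (∂/∂w)(2*z*(w + 2*y)) dw = (2*z) dw, which multiplied by dx ∧ dz gives (2*z) dx ∧ dz ∧ dw
  d(y*z) includes (∂/∂y)(y*z) dy = (z) dy, which multiplied by dx ∧ dw gives (-z) dx ∧ dy ∧ dw
  d(y*z) includes (∂/∂z)(y*z) dz = (y) dz, which multiplied by dx ∧ dw gives (-y) dx ∧ dz ∧ dw
  d(x*z) includes (∂/∂x)(x*z) dx = (z) dx, which multiplied by dy ∧ dz gives (z) dx ∧ dy ∧ dz
  d(3*w*y - 3*x*z + 3*y^2) includes (∂/∂x)(3*w*y - 3*x*z + 3*y^2) dx = (-3*z) dx, which multiplied by dy ∧ dw gives (-3*z) dx ∧ dy ∧ dw
  d(3*w*y - 3*x*z + 3*y^2) includes (∂/∂z)(3*w*y - 3*x*z + 3*y^2) dz = (-3*x) dz, which multiplied by dy ∧ dw gives (3*x) dy ∧ dz ∧ dw
  d(z*(1 - 2*y)) includes (∂/∂y)(z*(1 - 2*y)) dy = (-2*z) dy, which multiplied by dz ∧ dw gives (-2*z) dy ∧ dz ∧ dw
Collecting like 3-forms: d(omega) = (-3*z) dx ∧ dy ∧ dz + (-y + 2*z) dx ∧ dz ∧ dw + (-4*z) dx ∧ dy ∧ dw + (3*x - 2*z) dy ∧ dz ∧ dw.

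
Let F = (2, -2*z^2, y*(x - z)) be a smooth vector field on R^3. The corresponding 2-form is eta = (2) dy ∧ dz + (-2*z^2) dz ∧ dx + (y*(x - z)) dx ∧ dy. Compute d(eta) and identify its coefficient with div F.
d(eta) = (-y) dx ∧ dy ∧ dz; div F = -y

For a 2-form in R^3 of the form above, applying d gives a 3-form with coefficient ∂P/∂x + ∂Q/∂y + ∂R/∂z:
  ∂P/∂x = 0
  ∂Q/∂y = 0
  ∂R/∂z = -y
Sum = -y, which is exactly div F.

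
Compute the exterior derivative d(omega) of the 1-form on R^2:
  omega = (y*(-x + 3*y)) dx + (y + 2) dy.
d(omega) = (x - 6*y) dx ∧ dy

For a 1-form omega = sum_i f_i dx_i, the exterior derivative is
  d(omega) = sum_{i < j} (∂f_j/∂x_i - ∂f_i/∂x_j) dx_i ∧ dx_j.
  coefficient of dx ∧ dy: ∂f_2/∂x - ∂f_1/∂y = ∂(y + 2)/∂x - ∂(y*(-x + 3*y))/∂y = x - 6*y
Assembling: d(omega) = (x - 6*y) dx ∧ dy.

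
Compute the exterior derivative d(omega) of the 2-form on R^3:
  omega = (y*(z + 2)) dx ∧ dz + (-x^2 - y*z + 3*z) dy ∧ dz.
d(omega) = (-2*x - z - 2) dx ∧ dy ∧ dz

For a 2-form omega = sum_{i<j} g_{ij} dx_i ∧ dx_j, the exterior derivative is
  d(omega) = sum_{i<j} d(g_{ij}) ∧ dx_i ∧ dx_j = sum_{i<j, k} (∂g_{ij}/∂x_k) dx_k ∧ dx_i ∧ dx_j.
Expand each term, using dx_k ∧ dx_i ∧ dx_j = sgn(permutation) dx_{(a)} ∧ dx_{(b)} ∧ dx_{(c)} with (a < b < c) sorted:
  d(y*(z + 2)) includes (∂/∂y)(y*(z + 2)) dy = (z + 2) dy, which multiplied by dx ∧ dz gives (-z - 2) dx ∧ dy ∧ dz
  d(-x^2 - y*z + 3*z) includes (∂/∂x)(-x^2 - y*z + 3*z) dx = (-2*x) dx, which multiplied by dy ∧ dz gives (-2*x) dx ∧ dy ∧ dz
Collecting like 3-forms: d(omega) = (-2*x - z - 2) dx ∧ dy ∧ dz.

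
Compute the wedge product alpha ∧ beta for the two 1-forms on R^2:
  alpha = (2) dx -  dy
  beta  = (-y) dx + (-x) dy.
alpha ∧ beta = (-2*x - y) dx ∧ dy

Distribute the wedge, using dx_i ∧ dx_j = -dx_j ∧ dx_i and dx_i ∧ dx_i = 0. For each pair (i, j) with i < j, the coefficient of dx_i ∧ dx_j in alpha ∧ beta is (alpha_i * beta_j - alpha_j * beta_i). Collecting: alpha ∧ beta = (-2*x - y) dx ∧ dy.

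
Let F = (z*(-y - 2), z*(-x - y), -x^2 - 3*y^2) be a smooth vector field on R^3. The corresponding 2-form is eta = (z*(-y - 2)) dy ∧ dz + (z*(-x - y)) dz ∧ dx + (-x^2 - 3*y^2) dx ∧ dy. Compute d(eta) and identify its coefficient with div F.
d(eta) = (-z) dx ∧ dy ∧ dz; div F = -z

For a 2-form in R^3 of the form above, applying d gives a 3-form with coefficient ∂P/∂x + ∂Q/∂y + ∂R/∂z:
  ∂P/∂x = 0
  ∂Q/∂y = -z
  ∂R/∂z = 0
Sum = -z, which is exactly div F.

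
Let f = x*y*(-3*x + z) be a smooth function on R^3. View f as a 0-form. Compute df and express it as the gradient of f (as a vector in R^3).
df = (y*(-6*x + z)) dx + (x*(-3*x + z)) dy + (x*y) dz; grad f = (y*(-6*x + z), x*(-3*x + z), x*y)

For a 0-form f, d f = (∂f/∂x) dx + (∂f/∂y) dy + (∂f/∂z) dz. The components of the vector representation are exactly the entries of grad f in Cartesian coordinates:
  ∂f/∂x = y*(-6*x + z)
  ∂f/∂y = x*(-3*x + z)
  ∂f/∂z = x*y.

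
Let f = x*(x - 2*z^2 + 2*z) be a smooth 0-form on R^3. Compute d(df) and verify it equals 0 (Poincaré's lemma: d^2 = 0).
d(df) = 0

Step 1: df = sum_i (∂f/∂x_i) dx_i = (2*x - 2*z^2 + 2*z) dx + (0) dy + (2*x*(1 - 2*z)) dz.
Step 2: Apply d again. Using the 1-form formula, the coefficient of dx ∧ dy in d(df) is ∂^2 f/∂x ∂y - ∂^2 f/∂y ∂x = (0) - (0) = 0 (equality of mixed partials for smooth f).
Similarly for dx ∧ dz and dy ∧ dz — all coefficients vanish. So d(df) = 0.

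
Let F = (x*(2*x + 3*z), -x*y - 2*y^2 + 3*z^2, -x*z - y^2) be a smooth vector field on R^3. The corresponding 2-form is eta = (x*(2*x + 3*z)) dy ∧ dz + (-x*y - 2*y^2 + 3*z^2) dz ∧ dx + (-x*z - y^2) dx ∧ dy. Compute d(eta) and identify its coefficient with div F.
d(eta) = (2*x - 4*y + 3*z) dx ∧ dy ∧ dz; div F = 2*x - 4*y + 3*z

For a 2-form in R^3 of the form above, applying d gives a 3-form with coefficient ∂P/∂x + ∂Q/∂y + ∂R/∂z:
  ∂P/∂x = 4*x + 3*z
  ∂Q/∂y = -x - 4*y
  ∂R/∂z = -x
Sum = 2*x - 4*y + 3*z, which is exactly div F.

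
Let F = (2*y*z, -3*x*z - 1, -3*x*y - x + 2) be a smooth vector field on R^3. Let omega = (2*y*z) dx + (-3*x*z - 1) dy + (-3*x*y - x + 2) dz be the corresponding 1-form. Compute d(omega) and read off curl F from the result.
d(omega) = (0) dy ∧ dz + (5*y + 1) dz ∧ dx + (-5*z) dx ∧ dy; curl F = (0, 5*y + 1, -5*z)

d omega = sum_{i<j} (∂f_j/∂x_i - ∂f_i/∂x_j) dx_i ∧ dx_j. Under the identification (dy ∧ dz, dz ∧ dx, dx ∧ dy) ↔ (e_x, e_y, e_z), the coefficients are exactly the components of curl F. Compute:
  ∂R/∂y - ∂Q/∂z = (-3*x) - (-3*x) = 0
  ∂P/∂z - ∂R/∂x = (2*y) - (-3*y - 1) = 5*y + 1
  ∂Q/∂x - ∂P/∂y = (-3*z) - (2*z) = -5*z.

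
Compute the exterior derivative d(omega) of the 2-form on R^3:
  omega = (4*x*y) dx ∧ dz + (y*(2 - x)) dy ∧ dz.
d(omega) = (-4*x - y) dx ∧ dy ∧ dz

For a 2-form omega = sum_{i<j} g_{ij} dx_i ∧ dx_j, the exterior derivative is
  d(omega) = sum_{i<j} d(g_{ij}) ∧ dx_i ∧ dx_j = sum_{i<j, k} (∂g_{ij}/∂x_k) dx_k ∧ dx_i ∧ dx_j.
Expand each term, using dx_k ∧ dx_i ∧ dx_j = sgn(permutation) dx_{(a)} ∧ dx_{(b)} ∧ dx_{(c)} with (a < b < c) sorted:
  d(4*x*y) includes (∂/∂y)(4*x*y) dy = (4*x) dy, which multiplied by dx ∧ dz gives (-4*x) dx ∧ dy ∧ dz
  d(y*(2 - x)) includes (∂/∂x)(y*(2 - x)) dx = (-y) dx, which multiplied by dy ∧ dz gives (-y) dx ∧ dy ∧ dz
Collecting like 3-forms: d(omega) = (-4*x - y) dx ∧ dy ∧ dz.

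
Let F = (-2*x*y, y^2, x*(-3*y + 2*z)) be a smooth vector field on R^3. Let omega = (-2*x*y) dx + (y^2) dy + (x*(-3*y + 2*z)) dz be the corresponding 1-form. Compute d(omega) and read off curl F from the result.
d(omega) = (-3*x) dy ∧ dz + (3*y - 2*z) dz ∧ dx + (2*x) dx ∧ dy; curl F = (-3*x, 3*y - 2*z, 2*x)

d omega = sum_{i<j} (∂f_j/∂x_i - ∂f_i/∂x_j) dx_i ∧ dx_j. Under the identification (dy ∧ dz, dz ∧ dx, dx ∧ dy) ↔ (e_x, e_y, e_z), the coefficients are exactly the components of curl F. Compute:
  ∂R/∂y - ∂Q/∂z = (-3*x) - (0) = -3*x
  ∂P/∂z - ∂R/∂x = (0) - (-3*y + 2*z) = 3*y - 2*z
  ∂Q/∂x - ∂P/∂y = (0) - (-2*x) = 2*x.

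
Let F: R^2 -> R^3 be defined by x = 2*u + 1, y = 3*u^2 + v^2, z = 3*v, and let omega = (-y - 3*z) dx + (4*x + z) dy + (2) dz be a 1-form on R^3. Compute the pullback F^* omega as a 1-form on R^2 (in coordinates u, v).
F^* omega = (42*u^2 + 18*u*v + 24*u - 2*v^2 - 18*v) du + (16*u*v + 6*v^2 + 8*v + 6) dv

Using F^*(f dg) = (f ∘ F) d(g ∘ F), substitute each coordinate x_i by F_i(u, v) in f_i, and replace dx_i by d F_i = (∂F_i/∂u) du + (∂F_i/∂v) dv.
  For the x component: f_1(F) = -3*u^2 - v^2 - 9*v; d F_1 = (2) du + (0) dv
  For the y component: f_2(F) = 8*u + 3*v + 4; d F_2 = (6*u) du + (2*v) dv
  For the z component: f_3(F) = 2; d F_3 = (0) du + (3) dv
Combining and collecting du, dv coefficients:
  coeff of du: 42*u^2 + 18*u*v + 24*u - 2*v^2 - 18*v
  coeff of dv: 16*u*v + 6*v^2 + 8*v + 6
F^* omega = (42*u^2 + 18*u*v + 24*u - 2*v^2 - 18*v) du + (16*u*v + 6*v^2 + 8*v + 6) dv.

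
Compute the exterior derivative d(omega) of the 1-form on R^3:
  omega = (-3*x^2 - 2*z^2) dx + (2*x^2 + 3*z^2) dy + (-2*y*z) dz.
d(omega) = (4*x) dx ∧ dy + (4*z) dx ∧ dz + (-8*z) dy ∧ dz

For a 1-form omega = sum_i f_i dx_i, the exterior derivative is
  d(omega) = sum_{i < j} (∂f_j/∂x_i - ∂f_i/∂x_j) dx_i ∧ dx_j.
  coefficient of dx ∧ dy: ∂f_2/∂x - ∂f_1/∂y = ∂(2*x^2 + 3*z^2)/∂x - ∂(-3*x^2 - 2*z^2)/∂y = 4*x
  coefficient of dx ∧ dz: ∂f_3/∂x - ∂f_1/∂z = ∂(-2*y*z)/∂x - ∂(-3*x^2 - 2*z^2)/∂z = 4*z
  coefficient of dy ∧ dz: ∂f_3/∂y - ∂f_2/∂z = ∂(-2*y*z)/∂y - ∂(2*x^2 + 3*z^2)/∂z = -8*z
Assembling: d(omega) = (4*x) dx ∧ dy + (4*z) dx ∧ dz + (-8*z) dy ∧ dz.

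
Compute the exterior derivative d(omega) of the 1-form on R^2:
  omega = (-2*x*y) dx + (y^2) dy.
d(omega) = (2*x) dx ∧ dy

For a 1-form omega = sum_i f_i dx_i, the exterior derivative is
  d(omega) = sum_{i < j} (∂f_j/∂x_i - ∂f_i/∂x_j) dx_i ∧ dx_j.
  coefficient of dx ∧ dy: ∂f_2/∂x - ∂f_1/∂y = ∂(y^2)/∂x - ∂(-2*x*y)/∂y = 2*x
Assembling: d(omega) = (2*x) dx ∧ dy.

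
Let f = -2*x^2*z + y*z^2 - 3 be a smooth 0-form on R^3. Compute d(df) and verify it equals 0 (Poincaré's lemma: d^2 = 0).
d(df) = 0

Step 1: df = sum_i (∂f/∂x_i) dx_i = (-4*x*z) dx + (z^2) dy + (-2*x^2 + 2*y*z) dz.
Step 2: Apply d again. Using the 1-form formula, the coefficient of dx ∧ dy in d(df) is ∂^2 f/∂x ∂y - ∂^2 f/∂y ∂x = (0) - (0) = 0 (equality of mixed partials for smooth f).
Similarly for dx ∧ dz and dy ∧ dz — all coefficients vanish. So d(df) = 0.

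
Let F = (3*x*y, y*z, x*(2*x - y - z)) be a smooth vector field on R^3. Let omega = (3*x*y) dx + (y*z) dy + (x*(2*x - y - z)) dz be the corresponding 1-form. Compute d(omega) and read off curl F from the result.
d(omega) = (-x - y) dy ∧ dz + (-4*x + y + z) dz ∧ dx + (-3*x) dx ∧ dy; curl F = (-x - y, -4*x + y + z, -3*x)

d omega = sum_{i<j} (∂f_j/∂x_i - ∂f_i/∂x_j) dx_i ∧ dx_j. Under the identification (dy ∧ dz, dz ∧ dx, dx ∧ dy) ↔ (e_x, e_y, e_z), the coefficients are exactly the components of curl F. Compute:
  ∂R/∂y - ∂Q/∂z = (-x) - (y) = -x - y
  ∂P/∂z - ∂R/∂x = (0) - (4*x - y - z) = -4*x + y + z
  ∂Q/∂x - ∂P/∂y = (0) - (3*x) = -3*x.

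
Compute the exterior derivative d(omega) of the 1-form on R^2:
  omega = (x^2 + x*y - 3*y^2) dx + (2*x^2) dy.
d(omega) = (3*x + 6*y) dx ∧ dy

For a 1-form omega = sum_i f_i dx_i, the exterior derivative is
  d(omega) = sum_{i < j} (∂f_j/∂x_i - ∂f_i/∂x_j) dx_i ∧ dx_j.
  coefficient of dx ∧ dy: ∂f_2/∂x - ∂f_1/∂y = ∂(2*x^2)/∂x - ∂(x^2 + x*y - 3*y^2)/∂y = 3*x + 6*y
Assembling: d(omega) = (3*x + 6*y) dx ∧ dy.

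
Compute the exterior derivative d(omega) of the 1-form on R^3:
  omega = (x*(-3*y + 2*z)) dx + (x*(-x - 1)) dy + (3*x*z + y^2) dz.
d(omega) = (x - 1) dx ∧ dy + (-2*x + 3*z) dx ∧ dz + (2*y) dy ∧ dz

For a 1-form omega = sum_i f_i dx_i, the exterior derivative is
  d(omega) = sum_{i < j} (∂f_j/∂x_i - ∂f_i/∂x_j) dx_i ∧ dx_j.
  coefficient of dx ∧ dy: ∂f_2/∂x - ∂f_1/∂y = ∂(x*(-x - 1))/∂x - ∂(x*(-3*y + 2*z))/∂y = x - 1
  coefficient of dx ∧ dz: ∂f_3/∂x - ∂f_1/∂z = ∂(3*x*z + y^2)/∂x - ∂(x*(-3*y + 2*z))/∂z = -2*x + 3*z
  coefficient of dy ∧ dz: ∂f_3/∂y - ∂f_2/∂z = ∂(3*x*z + y^2)/∂y - ∂(x*(-x - 1))/∂z = 2*y
Assembling: d(omega) = (x - 1) dx ∧ dy + (-2*x + 3*z) dx ∧ dz + (2*y) dy ∧ dz.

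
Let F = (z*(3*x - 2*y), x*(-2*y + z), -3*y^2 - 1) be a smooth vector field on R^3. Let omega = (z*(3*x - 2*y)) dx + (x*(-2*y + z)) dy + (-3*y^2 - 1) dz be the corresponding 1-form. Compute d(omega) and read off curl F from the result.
d(omega) = (-x - 6*y) dy ∧ dz + (3*x - 2*y) dz ∧ dx + (-2*y + 3*z) dx ∧ dy; curl F = (-x - 6*y, 3*x - 2*y, -2*y + 3*z)

d omega = sum_{i<j} (∂f_j/∂x_i - ∂f_i/∂x_j) dx_i ∧ dx_j. Under the identification (dy ∧ dz, dz ∧ dx, dx ∧ dy) ↔ (e_x, e_y, e_z), the coefficients are exactly the components of curl F. Compute:
  ∂R/∂y - ∂Q/∂z = (-6*y) - (x) = -x - 6*y
  ∂P/∂z - ∂R/∂x = (3*x - 2*y) - (0) = 3*x - 2*y
  ∂Q/∂x - ∂P/∂y = (-2*y + z) - (-2*z) = -2*y + 3*z.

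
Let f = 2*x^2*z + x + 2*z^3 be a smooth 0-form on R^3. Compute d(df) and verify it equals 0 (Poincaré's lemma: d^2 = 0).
d(df) = 0

Step 1: df = sum_i (∂f/∂x_i) dx_i = (4*x*z + 1) dx + (0) dy + (2*x^2 + 6*z^2) dz.
Step 2: Apply d again. Using the 1-form formula, the coefficient of dx ∧ dy in d(df) is ∂^2 f/∂x ∂y - ∂^2 f/∂y ∂x = (0) - (0) = 0 (equality of mixed partials for smooth f).
Similarly for dx ∧ dz and dy ∧ dz — all coefficients vanish. So d(df) = 0.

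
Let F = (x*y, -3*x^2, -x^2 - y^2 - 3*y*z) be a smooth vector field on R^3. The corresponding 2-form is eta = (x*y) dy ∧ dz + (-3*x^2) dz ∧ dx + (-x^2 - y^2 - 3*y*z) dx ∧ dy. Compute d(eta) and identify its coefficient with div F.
d(eta) = (-2*y) dx ∧ dy ∧ dz; div F = -2*y

For a 2-form in R^3 of the form above, applying d gives a 3-form with coefficient ∂P/∂x + ∂Q/∂y + ∂R/∂z:
  ∂P/∂x = y
  ∂Q/∂y = 0
  ∂R/∂z = -3*y
Sum = -2*y, which is exactly div F.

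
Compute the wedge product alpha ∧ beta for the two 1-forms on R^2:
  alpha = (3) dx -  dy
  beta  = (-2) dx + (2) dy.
alpha ∧ beta = (4) dx ∧ dy

Distribute the wedge, using dx_i ∧ dx_j = -dx_j ∧ dx_i and dx_i ∧ dx_i = 0. For each pair (i, j) with i < j, the coefficient of dx_i ∧ dx_j in alpha ∧ beta is (alpha_i * beta_j - alpha_j * beta_i). Collecting: alpha ∧ beta = (4) dx ∧ dy.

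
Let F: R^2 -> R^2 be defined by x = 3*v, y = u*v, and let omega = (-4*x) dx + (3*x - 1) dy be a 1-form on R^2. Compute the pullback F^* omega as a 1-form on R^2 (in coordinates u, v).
F^* omega = (v*(9*v - 1)) du + (9*u*v - u - 36*v) dv

Using F^*(f dg) = (f ∘ F) d(g ∘ F), substitute each coordinate x_i by F_i(u, v) in f_i, and replace dx_i by d F_i = (∂F_i/∂u) du + (∂F_i/∂v) dv.
  For the x component: f_1(F) = -12*v; d F_1 = (0) du + (3) dv
  For the y component: f_2(F) = 9*v - 1; d F_2 = (v) du + (u) dv
Combining and collecting du, dv coefficients:
  coeff of du: v*(9*v - 1)
  coeff of dv: 9*u*v - u - 36*v
F^* omega = (v*(9*v - 1)) du + (9*u*v - u - 36*v) dv.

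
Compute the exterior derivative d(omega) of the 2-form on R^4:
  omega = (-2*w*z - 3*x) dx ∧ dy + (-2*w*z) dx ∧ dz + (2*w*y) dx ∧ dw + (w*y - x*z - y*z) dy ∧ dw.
d(omega) = (-2*w) dx ∧ dy ∧ dz + (-2*w - 3*z) dx ∧ dy ∧ dw + (-2*z) dx ∧ dz ∧ dw + (x + y) dy ∧ dz ∧ dw

For a 2-form omega = sum_{i<j} g_{ij} dx_i ∧ dx_j, the exterior derivative is
  d(omega) = sum_{i<j} d(g_{ij}) ∧ dx_i ∧ dx_j = sum_{i<j, k} (∂g_{ij}/∂x_k) dx_k ∧ dx_i ∧ dx_j.
Expand each term, using dx_k ∧ dx_i ∧ dx_j = sgn(permutation) dx_{(a)} ∧ dx_{(b)} ∧ dx_{(c)} with (a < b < c) sorted:
  d(-2*w*z - 3*x) includes (∂/∂z)(-2*w*z - 3*x) dz = (-2*w) dz, which multiplied by dx ∧ dy gives (-2*w) dx ∧ dy ∧ dz
  d(-2*w*z - 3*x) includes (∂/∂w)(-2*w*z - 3*x) dw = (-2*z) dw, which multiplied by dx ∧ dy gives (-2*z) dx ∧ dy ∧ dw
  d(-2*w*z) includes (∂/∂w)(-2*w*z) dw = (-2*z) dw, which multiplied by dx ∧ dz gives (-2*z) dx ∧ dz ∧ dw
  d(2*w*y) includes (∂/∂y)(2*w*y) dy = (2*w) dy, which multiplied by dx ∧ dw gives (-2*w) dx ∧ dy ∧ dw
  d(w*y - x*z - y*z) includes (∂/∂x)(w*y - x*z - y*z) dx = (-z) dx, which multiplied by dy ∧ dw gives (-z) dx ∧ dy ∧ dw
  d(w*y - x*z - y*z) includes (∂/∂z)(w*y - x*z - y*z) dz = (-x - y) dz, which multiplied by dy ∧ dw gives (x + y) dy ∧ dz ∧ dw
Collecting like 3-forms: d(omega) = (-2*w) dx ∧ dy ∧ dz + (-2*w - 3*z) dx ∧ dy ∧ dw + (-2*z) dx ∧ dz ∧ dw + (x + y) dy ∧ dz ∧ dw.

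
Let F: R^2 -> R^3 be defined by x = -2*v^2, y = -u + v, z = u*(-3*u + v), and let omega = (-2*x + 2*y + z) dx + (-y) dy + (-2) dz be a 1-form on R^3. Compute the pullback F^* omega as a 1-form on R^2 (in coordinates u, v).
F^* omega = (11*u - v) du + (12*u^2*v - 4*u*v^2 + 8*u*v - u - 16*v^3 - 8*v^2 - v) dv

Using F^*(f dg) = (f ∘ F) d(g ∘ F), substitute each coordinate x_i by F_i(u, v) in f_i, and replace dx_i by d F_i = (∂F_i/∂u) du + (∂F_i/∂v) dv.
  For the x component: f_1(F) = -3*u^2 + u*v - 2*u + 4*v^2 + 2*v; d F_1 = (0) du + (-4*v) dv
  For the y component: f_2(F) = u - v; d F_2 = (-1) du + (1) dv
  For the z component: f_3(F) = -2; d F_3 = (-6*u + v) du + (u) dv
Combining and collecting du, dv coefficients:
  coeff of du: 11*u - v
  coeff of dv: 12*u^2*v - 4*u*v^2 + 8*u*v - u - 16*v^3 - 8*v^2 - v
F^* omega = (11*u - v) du + (12*u^2*v - 4*u*v^2 + 8*u*v - u - 16*v^3 - 8*v^2 - v) dv.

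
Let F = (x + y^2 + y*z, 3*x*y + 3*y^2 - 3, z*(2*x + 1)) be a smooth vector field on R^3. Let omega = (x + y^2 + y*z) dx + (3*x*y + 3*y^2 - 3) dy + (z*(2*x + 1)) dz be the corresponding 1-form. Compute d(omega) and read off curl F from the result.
d(omega) = (0) dy ∧ dz + (y - 2*z) dz ∧ dx + (y - z) dx ∧ dy; curl F = (0, y - 2*z, y - z)

d omega = sum_{i<j} (∂f_j/∂x_i - ∂f_i/∂x_j) dx_i ∧ dx_j. Under the identification (dy ∧ dz, dz ∧ dx, dx ∧ dy) ↔ (e_x, e_y, e_z), the coefficients are exactly the components of curl F. Compute:
  ∂R/∂y - ∂Q/∂z = (0) - (0) = 0
  ∂P/∂z - ∂R/∂x = (y) - (2*z) = y - 2*z
  ∂Q/∂x - ∂P/∂y = (3*y) - (2*y + z) = y - z.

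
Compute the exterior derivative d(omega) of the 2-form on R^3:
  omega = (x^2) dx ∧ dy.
d(omega) = 0

For a 2-form omega = sum_{i<j} g_{ij} dx_i ∧ dx_j, the exterior derivative is
  d(omega) = sum_{i<j} d(g_{ij}) ∧ dx_i ∧ dx_j = sum_{i<j, k} (∂g_{ij}/∂x_k) dx_k ∧ dx_i ∧ dx_j.
Expand each term, using dx_k ∧ dx_i ∧ dx_j = sgn(permutation) dx_{(a)} ∧ dx_{(b)} ∧ dx_{(c)} with (a < b < c) sorted:

Collecting like 3-forms: d(omega) = 0.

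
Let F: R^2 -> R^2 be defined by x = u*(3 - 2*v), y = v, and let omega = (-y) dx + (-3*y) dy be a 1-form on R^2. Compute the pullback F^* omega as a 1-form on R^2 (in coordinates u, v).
F^* omega = (v*(2*v - 3)) du + (v*(2*u - 3)) dv

Using F^*(f dg) = (f ∘ F) d(g ∘ F), substitute each coordinate x_i by F_i(u, v) in f_i, and replace dx_i by d F_i = (∂F_i/∂u) du + (∂F_i/∂v) dv.
  For the x component: f_1(F) = -v; d F_1 = (3 - 2*v) du + (-2*u) dv
  For the y component: f_2(F) = -3*v; d F_2 = (0) du + (1) dv
Combining and collecting du, dv coefficients:
  coeff of du: v*(2*v - 3)
  coeff of dv: v*(2*u - 3)
F^* omega = (v*(2*v - 3)) du + (v*(2*u - 3)) dv.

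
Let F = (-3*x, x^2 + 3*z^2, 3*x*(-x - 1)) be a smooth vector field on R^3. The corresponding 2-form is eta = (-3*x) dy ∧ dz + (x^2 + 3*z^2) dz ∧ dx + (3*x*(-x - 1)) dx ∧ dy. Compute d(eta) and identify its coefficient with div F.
d(eta) = (-3) dx ∧ dy ∧ dz; div F = -3

For a 2-form in R^3 of the form above, applying d gives a 3-form with coefficient ∂P/∂x + ∂Q/∂y + ∂R/∂z:
  ∂P/∂x = -3
  ∂Q/∂y = 0
  ∂R/∂z = 0
Sum = -3, which is exactly div F.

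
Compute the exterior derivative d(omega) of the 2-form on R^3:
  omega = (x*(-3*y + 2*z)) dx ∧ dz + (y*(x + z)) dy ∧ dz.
d(omega) = (3*x + y) dx ∧ dy ∧ dz

For a 2-form omega = sum_{i<j} g_{ij} dx_i ∧ dx_j, the exterior derivative is
  d(omega) = sum_{i<j} d(g_{ij}) ∧ dx_i ∧ dx_j = sum_{i<j, k} (∂g_{ij}/∂x_k) dx_k ∧ dx_i ∧ dx_j.
Expand each term, using dx_k ∧ dx_i ∧ dx_j = sgn(permutation) dx_{(a)} ∧ dx_{(b)} ∧ dx_{(c)} with (a < b < c) sorted:
  d(x*(-3*y + 2*z)) includes (∂/∂y)(x*(-3*y + 2*z)) dy = (-3*x) dy, which multiplied by dx ∧ dz gives (3*x) dx ∧ dy ∧ dz
  d(y*(x + z)) includes (∂/∂x)(y*(x + z)) dx = (y) dx, which multiplied by dy ∧ dz gives (y) dx ∧ dy ∧ dz
Collecting like 3-forms: d(omega) = (3*x + y) dx ∧ dy ∧ dz.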